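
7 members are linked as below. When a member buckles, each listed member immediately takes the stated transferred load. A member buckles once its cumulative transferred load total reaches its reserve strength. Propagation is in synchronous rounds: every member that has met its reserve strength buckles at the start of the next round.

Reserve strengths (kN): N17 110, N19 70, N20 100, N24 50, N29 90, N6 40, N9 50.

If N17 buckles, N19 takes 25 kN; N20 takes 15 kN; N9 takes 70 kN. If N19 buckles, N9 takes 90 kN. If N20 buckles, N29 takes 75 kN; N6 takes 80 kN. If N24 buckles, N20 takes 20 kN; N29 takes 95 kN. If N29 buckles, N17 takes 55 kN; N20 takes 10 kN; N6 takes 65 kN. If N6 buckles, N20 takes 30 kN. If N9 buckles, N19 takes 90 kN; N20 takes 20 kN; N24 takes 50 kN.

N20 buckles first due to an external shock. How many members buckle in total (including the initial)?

Round 1 — N20 buckles (initial).
  N29: +75 → 75 < 90
  N6: +80 → 80 ≥ 40
Round 2 — N6 buckles.
No further bucklings.

2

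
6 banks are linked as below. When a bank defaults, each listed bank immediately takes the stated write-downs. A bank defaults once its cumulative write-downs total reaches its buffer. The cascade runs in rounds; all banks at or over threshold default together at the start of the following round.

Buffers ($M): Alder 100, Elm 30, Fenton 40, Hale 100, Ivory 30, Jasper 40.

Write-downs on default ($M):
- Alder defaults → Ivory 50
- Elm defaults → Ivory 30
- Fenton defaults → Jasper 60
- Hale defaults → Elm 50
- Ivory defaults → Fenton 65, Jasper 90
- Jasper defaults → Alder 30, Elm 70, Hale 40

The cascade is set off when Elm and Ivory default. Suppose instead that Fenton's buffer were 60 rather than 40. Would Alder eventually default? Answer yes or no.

no

With Fenton's buffer at 60:
Round 1 — Elm, Ivory default (initial).
  Fenton: +65 → 65 ≥ 60
  Jasper: +90 → 90 ≥ 40
Round 2 — Fenton, Jasper default.
  Alder: +30 → 30 < 100
  Hale: +40 → 40 < 100
No further defaults.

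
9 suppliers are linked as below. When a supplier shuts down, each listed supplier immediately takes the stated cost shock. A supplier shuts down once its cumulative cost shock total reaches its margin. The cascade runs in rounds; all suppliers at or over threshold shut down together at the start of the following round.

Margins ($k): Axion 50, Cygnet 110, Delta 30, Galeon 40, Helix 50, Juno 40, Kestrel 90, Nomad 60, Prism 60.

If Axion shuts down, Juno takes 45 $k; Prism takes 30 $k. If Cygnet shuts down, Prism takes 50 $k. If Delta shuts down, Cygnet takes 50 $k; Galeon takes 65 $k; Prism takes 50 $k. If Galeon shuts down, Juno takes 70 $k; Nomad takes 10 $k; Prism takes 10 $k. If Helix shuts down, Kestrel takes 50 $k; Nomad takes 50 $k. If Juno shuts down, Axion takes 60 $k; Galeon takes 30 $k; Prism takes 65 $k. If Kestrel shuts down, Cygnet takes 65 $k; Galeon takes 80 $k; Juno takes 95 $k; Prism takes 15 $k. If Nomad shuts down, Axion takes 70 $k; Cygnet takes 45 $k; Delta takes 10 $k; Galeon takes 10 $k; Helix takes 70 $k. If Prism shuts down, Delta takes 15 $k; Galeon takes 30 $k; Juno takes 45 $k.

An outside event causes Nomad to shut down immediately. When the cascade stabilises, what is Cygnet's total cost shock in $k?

Round 1 — Nomad shuts down (initial).
  Axion: +70 → 70 ≥ 50
  Cygnet: +45 → 45 < 110
  Delta: +10 → 10 < 30
  Galeon: +10 → 10 < 40
  Helix: +70 → 70 ≥ 50
Round 2 — Axion, Helix shut down.
  Juno: +45 → 45 ≥ 40
  Kestrel: +50 → 50 < 90
  Prism: +30 → 30 < 60
Round 3 — Juno shuts down.
  Galeon: +30 → 40 ≥ 40
  Prism: +65 → 95 ≥ 60
Round 4 — Galeon, Prism shut down.
  Delta: +15 → 25 < 30
No further shutdowns.

45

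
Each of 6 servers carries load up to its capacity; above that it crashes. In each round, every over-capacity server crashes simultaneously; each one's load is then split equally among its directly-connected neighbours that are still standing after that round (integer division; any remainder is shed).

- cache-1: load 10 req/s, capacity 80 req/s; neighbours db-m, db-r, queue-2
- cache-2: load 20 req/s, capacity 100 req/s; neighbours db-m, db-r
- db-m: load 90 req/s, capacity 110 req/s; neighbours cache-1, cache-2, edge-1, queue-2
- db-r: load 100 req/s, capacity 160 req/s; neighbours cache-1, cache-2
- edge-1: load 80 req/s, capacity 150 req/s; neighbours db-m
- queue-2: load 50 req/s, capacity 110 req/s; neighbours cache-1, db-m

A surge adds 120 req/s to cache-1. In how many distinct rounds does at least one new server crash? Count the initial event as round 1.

Round 1 — cache-1 at 130 > 80. cache-1 crashes.
  cache-1 sheds 130 req/s to db-m, db-r, queue-2: 43 each (1 lost).
    db-m: 90+43 = 133 > 110
    db-r: 100+43 = 143 ≤ 160
    queue-2: 50+43 = 93 ≤ 110
Round 2 — db-m crashes.
  db-m sheds 133 req/s to cache-2, edge-1, queue-2: 44 each (1 lost).
    cache-2: 20+44 = 64 ≤ 100
    edge-1: 80+44 = 124 ≤ 150
    queue-2: 93+44 = 137 > 110
Round 3 — queue-2 crashes.
  queue-2 sheds 137 req/s: no online neighbours, lost.
No further crashes.

3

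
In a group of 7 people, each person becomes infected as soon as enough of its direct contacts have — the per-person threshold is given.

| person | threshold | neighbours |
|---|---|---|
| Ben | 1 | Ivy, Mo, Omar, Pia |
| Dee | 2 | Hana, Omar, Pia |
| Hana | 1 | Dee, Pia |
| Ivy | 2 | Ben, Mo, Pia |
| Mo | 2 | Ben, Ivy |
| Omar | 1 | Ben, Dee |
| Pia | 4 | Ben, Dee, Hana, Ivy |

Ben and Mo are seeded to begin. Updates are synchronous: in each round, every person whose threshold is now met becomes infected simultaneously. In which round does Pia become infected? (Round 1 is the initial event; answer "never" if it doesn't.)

Round 1 — Ben, Mo become infected (initial).
Round 2 — checking thresholds:
  Ivy: 2 of 3 neighbours ≥ 2, becomes infected.
  Omar: 1 of 2 neighbours ≥ 1, becomes infected.
  Pia: 1 of 4 neighbours < 4, holds.
Round 3 — no new infections; cascade stops.

never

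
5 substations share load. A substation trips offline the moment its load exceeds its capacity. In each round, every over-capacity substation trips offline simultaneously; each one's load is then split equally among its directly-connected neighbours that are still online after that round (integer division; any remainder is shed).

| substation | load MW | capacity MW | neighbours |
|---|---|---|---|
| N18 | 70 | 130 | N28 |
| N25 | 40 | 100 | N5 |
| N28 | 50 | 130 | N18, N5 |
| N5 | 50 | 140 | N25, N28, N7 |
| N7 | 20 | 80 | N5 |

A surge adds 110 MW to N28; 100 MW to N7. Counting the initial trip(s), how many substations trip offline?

5

Round 1 — N28 at 160 > 130; N7 at 120 > 80. N28, N7 trip offline.
  N28 sheds 160 MW to N18, N5: 80 each.
    N18: 70+80 = 150 > 130
    N5: 50+80 = 130 ≤ 140
  N7 sheds 120 MW to N5: 120 each.
    N5: 130+120 = 250 > 140
Round 2 — N18, N5 trip offline.
  N18 sheds 150 MW: no online neighbours, lost.
  N5 sheds 250 MW to N25: 250 each.
    N25: 40+250 = 290 > 100
Round 3 — N25 trips offline.
  N25 sheds 290 MW: no online neighbours, lost.
No further trips.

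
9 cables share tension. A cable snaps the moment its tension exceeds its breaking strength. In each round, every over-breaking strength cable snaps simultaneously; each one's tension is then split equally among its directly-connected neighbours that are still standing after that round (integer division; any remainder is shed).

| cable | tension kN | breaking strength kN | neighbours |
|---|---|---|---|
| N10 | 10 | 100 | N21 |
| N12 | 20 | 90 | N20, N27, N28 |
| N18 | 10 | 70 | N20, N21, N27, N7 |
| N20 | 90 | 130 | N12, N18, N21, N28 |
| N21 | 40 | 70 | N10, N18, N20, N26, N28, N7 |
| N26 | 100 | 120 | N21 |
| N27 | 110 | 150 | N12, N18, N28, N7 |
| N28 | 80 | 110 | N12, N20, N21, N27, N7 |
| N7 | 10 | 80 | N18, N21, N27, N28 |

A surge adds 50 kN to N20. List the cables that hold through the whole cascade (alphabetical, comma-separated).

Round 1 — N20 at 140 > 130. N20 snaps.
  N20 sheds 140 kN to N12, N18, N21, N28: 35 each.
    N12: 20+35 = 55 ≤ 90
    N18: 10+35 = 45 ≤ 70
    N21: 40+35 = 75 > 70
    N28: 80+35 = 115 > 110
Round 2 — N21, N28 snap.
  N21 sheds 75 kN to N10, N18, N26, N7: 18 each (3 lost).
    N10: 10+18 = 28 ≤ 100
    N18: 45+18 = 63 ≤ 70
    N26: 100+18 = 118 ≤ 120
    N7: 10+18 = 28 ≤ 80
  N28 sheds 115 kN to N12, N27, N7: 38 each (1 lost).
    N12: 55+38 = 93 > 90
    N27: 110+38 = 148 ≤ 150
    N7: 28+38 = 66 ≤ 80
Round 3 — N12 snaps.
  N12 sheds 93 kN to N27: 93 each.
    N27: 148+93 = 241 > 150
Round 4 — N27 snaps.
  N27 sheds 241 kN to N18, N7: 120 each (1 lost).
    N18: 63+120 = 183 > 70
    N7: 66+120 = 186 > 80
Round 5 — N18, N7 snap.
  N18 sheds 183 kN: no online neighbours, lost.
  N7 sheds 186 kN: no online neighbours, lost.
No further breaks.

N10, N26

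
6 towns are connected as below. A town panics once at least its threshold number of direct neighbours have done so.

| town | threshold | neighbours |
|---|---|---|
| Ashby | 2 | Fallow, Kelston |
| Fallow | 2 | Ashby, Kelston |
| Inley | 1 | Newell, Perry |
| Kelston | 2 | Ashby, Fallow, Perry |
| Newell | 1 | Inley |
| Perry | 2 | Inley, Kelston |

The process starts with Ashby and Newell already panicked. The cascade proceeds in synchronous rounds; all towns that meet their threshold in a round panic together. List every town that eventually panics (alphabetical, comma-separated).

Ashby, Inley, Newell

Round 1 — Ashby, Newell panic (initial).
Round 2 — checking thresholds:
  Fallow: 1 of 2 neighbours < 2, holds.
  Inley: 1 of 2 neighbours ≥ 1, panics.
  Kelston: 1 of 3 neighbours < 2, holds.
Round 3 — no new panics; cascade stops.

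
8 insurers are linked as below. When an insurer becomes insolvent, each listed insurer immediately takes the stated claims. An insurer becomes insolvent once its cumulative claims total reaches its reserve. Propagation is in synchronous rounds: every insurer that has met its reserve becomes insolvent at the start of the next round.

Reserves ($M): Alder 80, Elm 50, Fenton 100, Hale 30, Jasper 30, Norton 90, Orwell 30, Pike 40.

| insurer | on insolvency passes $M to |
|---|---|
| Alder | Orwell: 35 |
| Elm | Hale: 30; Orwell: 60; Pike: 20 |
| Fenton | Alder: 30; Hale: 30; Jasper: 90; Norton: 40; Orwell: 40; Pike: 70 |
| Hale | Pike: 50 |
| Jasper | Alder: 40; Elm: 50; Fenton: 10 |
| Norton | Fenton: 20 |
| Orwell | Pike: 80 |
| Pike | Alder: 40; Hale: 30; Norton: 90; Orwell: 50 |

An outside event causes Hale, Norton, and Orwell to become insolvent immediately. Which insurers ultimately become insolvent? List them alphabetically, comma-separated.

Hale, Norton, Orwell, Pike

Round 1 — Hale, Norton, Orwell become insolvent (initial).
  Fenton: +20 → 20 < 100
  Pike: +50+80 → 130 ≥ 40
Round 2 — Pike becomes insolvent.
  Alder: +40 → 40 < 80
No further insolvencies.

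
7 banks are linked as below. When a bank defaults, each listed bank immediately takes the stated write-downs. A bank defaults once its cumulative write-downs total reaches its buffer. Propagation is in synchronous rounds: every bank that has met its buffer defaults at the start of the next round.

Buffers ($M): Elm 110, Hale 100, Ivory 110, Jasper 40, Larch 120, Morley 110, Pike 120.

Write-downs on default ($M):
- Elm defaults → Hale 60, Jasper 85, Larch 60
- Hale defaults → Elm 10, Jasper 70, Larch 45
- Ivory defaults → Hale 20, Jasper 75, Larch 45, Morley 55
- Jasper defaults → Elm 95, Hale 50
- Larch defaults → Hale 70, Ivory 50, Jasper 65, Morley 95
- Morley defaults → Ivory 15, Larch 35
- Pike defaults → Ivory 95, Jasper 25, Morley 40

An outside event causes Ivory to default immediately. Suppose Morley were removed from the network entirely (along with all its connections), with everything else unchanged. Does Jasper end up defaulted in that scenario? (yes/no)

With Morley removed:
Round 1 — Ivory defaults (initial).
  Hale: +20 → 20 < 100
  Jasper: +75 → 75 ≥ 40
  Larch: +45 → 45 < 120
Round 2 — Jasper defaults.
  Elm: +95 → 95 < 110
  Hale: +50 → 70 < 100
No further defaults.

yes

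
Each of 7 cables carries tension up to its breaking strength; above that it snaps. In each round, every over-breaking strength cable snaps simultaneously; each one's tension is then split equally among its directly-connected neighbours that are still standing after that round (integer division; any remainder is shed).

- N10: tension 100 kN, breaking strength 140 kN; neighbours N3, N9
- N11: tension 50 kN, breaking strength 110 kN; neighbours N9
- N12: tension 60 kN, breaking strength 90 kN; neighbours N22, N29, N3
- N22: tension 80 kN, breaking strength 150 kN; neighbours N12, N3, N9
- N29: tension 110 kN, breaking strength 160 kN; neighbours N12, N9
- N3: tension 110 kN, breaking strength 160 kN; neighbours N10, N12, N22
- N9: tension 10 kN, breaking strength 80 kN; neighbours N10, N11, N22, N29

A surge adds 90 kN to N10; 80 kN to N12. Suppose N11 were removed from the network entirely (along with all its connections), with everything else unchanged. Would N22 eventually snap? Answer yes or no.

With N11 removed:
Round 1 — N10 at 190 > 140; N12 at 140 > 90. N10, N12 snap.
  N10 sheds 190 kN to N3, N9: 95 each.
    N3: 110+95 = 205 > 160
    N9: 10+95 = 105 > 80
  N12 sheds 140 kN to N22, N29, N3: 46 each (2 lost).
    N22: 80+46 = 126 ≤ 150
    N29: 110+46 = 156 ≤ 160
    N3: 205+46 = 251 > 160
Round 2 — N3, N9 snap.
  N3 sheds 251 kN to N22: 251 each.
    N22: 126+251 = 377 > 150
  N9 sheds 105 kN to N22, N29: 52 each (1 lost).
    N22: 377+52 = 429 > 150
    N29: 156+52 = 208 > 160
Round 3 — N22, N29 snap.
  N22 sheds 429 kN: no online neighbours, lost.
  N29 sheds 208 kN: no online neighbours, lost.
No further breaks.

yes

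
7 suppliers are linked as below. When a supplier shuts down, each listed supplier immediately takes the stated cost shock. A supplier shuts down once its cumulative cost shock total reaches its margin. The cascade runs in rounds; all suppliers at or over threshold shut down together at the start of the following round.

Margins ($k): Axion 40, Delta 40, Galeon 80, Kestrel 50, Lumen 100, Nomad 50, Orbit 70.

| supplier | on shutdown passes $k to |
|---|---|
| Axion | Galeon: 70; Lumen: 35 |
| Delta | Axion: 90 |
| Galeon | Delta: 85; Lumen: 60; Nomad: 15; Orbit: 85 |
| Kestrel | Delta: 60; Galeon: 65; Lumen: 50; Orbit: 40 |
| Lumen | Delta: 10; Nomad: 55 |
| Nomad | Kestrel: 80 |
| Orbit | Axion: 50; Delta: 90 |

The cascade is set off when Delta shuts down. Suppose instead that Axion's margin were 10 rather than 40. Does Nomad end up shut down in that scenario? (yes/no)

no

With Axion's margin at 10:
Round 1 — Delta shuts down (initial).
  Axion: +90 → 90 ≥ 10
Round 2 — Axion shuts down.
  Galeon: +70 → 70 < 80
  Lumen: +35 → 35 < 100
No further shutdowns.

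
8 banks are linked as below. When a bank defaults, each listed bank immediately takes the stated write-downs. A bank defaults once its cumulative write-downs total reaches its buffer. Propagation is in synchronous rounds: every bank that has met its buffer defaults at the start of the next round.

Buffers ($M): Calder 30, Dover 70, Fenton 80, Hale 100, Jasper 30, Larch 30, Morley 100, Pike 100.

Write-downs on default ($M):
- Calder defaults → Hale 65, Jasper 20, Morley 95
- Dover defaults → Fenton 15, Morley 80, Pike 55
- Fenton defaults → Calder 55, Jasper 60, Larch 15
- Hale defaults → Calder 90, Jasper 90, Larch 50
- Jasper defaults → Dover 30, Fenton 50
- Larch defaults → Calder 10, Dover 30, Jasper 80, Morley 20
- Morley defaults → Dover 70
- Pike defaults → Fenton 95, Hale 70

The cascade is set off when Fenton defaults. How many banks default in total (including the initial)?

3

Round 1 — Fenton defaults (initial).
  Calder: +55 → 55 ≥ 30
  Jasper: +60 → 60 ≥ 30
  Larch: +15 → 15 < 30
Round 2 — Calder, Jasper default.
  Dover: +30 → 30 < 70
  Hale: +65 → 65 < 100
  Morley: +95 → 95 < 100
No further defaults.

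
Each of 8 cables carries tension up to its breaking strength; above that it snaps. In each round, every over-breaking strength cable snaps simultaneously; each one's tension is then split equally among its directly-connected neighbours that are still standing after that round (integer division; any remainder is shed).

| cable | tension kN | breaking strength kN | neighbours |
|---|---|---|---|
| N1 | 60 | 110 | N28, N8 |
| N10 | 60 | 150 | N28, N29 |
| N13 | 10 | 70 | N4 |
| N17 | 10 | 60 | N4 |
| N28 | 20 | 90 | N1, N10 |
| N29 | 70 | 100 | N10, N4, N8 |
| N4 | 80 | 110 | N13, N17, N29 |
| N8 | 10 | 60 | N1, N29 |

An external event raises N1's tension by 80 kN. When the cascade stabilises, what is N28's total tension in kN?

Round 1 — N1 at 140 > 110. N1 snaps.
  N1 sheds 140 kN to N28, N8: 70 each.
    N28: 20+70 = 90 ≤ 90
    N8: 10+70 = 80 > 60
Round 2 — N8 snaps.
  N8 sheds 80 kN to N29: 80 each.
    N29: 70+80 = 150 > 100
Round 3 — N29 snaps.
  N29 sheds 150 kN to N10, N4: 75 each.
    N10: 60+75 = 135 ≤ 150
    N4: 80+75 = 155 > 110
Round 4 — N4 snaps.
  N4 sheds 155 kN to N13, N17: 77 each (1 lost).
    N13: 10+77 = 87 > 70
    N17: 10+77 = 87 > 60
Round 5 — N13, N17 snap.
  N13 sheds 87 kN: no online neighbours, lost.
  N17 sheds 87 kN: no online neighbours, lost.
No further breaks.

90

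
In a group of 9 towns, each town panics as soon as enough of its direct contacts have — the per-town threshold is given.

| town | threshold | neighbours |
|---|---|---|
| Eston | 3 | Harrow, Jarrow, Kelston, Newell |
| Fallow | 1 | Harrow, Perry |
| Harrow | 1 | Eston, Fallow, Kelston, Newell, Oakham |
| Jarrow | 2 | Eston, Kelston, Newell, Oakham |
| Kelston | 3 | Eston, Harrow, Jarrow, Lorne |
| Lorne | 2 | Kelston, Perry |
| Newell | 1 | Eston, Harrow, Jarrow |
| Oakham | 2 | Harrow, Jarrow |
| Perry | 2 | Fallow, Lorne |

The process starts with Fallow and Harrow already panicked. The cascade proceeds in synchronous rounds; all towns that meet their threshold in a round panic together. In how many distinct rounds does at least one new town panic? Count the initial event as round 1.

2

Round 1 — Fallow, Harrow panic (initial).
Round 2 — checking thresholds:
  Eston: 1 of 4 neighbours < 3, below threshold.
  Kelston: 1 of 4 neighbours < 3, below threshold.
  Newell: 1 of 3 neighbours ≥ 1, panics.
  Oakham: 1 of 2 neighbours < 2, below threshold.
  Perry: 1 of 2 neighbours < 2, below threshold.
Round 3 — no new panics; cascade stops.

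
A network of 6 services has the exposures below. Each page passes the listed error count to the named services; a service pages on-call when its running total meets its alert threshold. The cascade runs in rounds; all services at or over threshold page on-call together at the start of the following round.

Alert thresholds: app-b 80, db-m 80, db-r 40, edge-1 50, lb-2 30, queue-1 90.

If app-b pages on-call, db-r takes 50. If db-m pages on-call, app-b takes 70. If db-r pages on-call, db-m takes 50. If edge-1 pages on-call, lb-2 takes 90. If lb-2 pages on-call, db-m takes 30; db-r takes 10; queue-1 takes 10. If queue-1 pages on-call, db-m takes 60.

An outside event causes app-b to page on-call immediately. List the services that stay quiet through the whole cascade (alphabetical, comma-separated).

Round 1 — app-b pages on-call (initial).
  db-r: +50 → 50 ≥ 40
Round 2 — db-r pages on-call.
  db-m: +50 → 50 < 80
No further pages.

db-m, edge-1, lb-2, queue-1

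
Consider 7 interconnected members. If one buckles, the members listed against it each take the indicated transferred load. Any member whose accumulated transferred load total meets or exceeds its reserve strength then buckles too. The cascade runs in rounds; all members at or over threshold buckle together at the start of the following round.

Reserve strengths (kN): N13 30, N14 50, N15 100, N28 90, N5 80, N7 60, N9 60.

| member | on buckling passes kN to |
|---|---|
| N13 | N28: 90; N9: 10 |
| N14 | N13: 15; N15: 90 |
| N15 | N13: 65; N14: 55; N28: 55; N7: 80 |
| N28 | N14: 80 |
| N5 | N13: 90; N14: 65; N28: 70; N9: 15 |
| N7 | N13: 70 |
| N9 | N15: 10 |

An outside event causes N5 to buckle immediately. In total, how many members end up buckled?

Round 1 — N5 buckles (initial).
  N13: +90 → 90 ≥ 30
  N14: +65 → 65 ≥ 50
  N28: +70 → 70 < 90
  N9: +15 → 15 < 60
Round 2 — N13, N14 buckle.
  N15: +90 → 90 < 100
  N28: +90 → 160 ≥ 90
  N9: +10 → 25 < 60
Round 3 — N28 buckles.
No further bucklings.

4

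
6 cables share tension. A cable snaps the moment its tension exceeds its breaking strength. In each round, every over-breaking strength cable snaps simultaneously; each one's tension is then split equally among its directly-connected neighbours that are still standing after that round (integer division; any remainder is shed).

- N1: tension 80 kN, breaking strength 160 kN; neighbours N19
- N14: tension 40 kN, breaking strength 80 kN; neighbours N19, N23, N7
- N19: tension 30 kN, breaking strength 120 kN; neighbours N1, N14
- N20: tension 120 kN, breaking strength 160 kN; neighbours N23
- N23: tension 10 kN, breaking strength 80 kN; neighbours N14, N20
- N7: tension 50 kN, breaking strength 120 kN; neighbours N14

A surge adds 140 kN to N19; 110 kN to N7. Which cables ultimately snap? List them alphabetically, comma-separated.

Round 1 — N19 at 170 > 120; N7 at 160 > 120. N19, N7 snap.
  N19 sheds 170 kN to N1, N14: 85 each.
    N1: 80+85 = 165 > 160
    N14: 40+85 = 125 > 80
  N7 sheds 160 kN to N14: 160 each.
    N14: 125+160 = 285 > 80
Round 2 — N1, N14 snap.
  N1 sheds 165 kN: no online neighbours, lost.
  N14 sheds 285 kN to N23: 285 each.
    N23: 10+285 = 295 > 80
Round 3 — N23 snaps.
  N23 sheds 295 kN to N20: 295 each.
    N20: 120+295 = 415 > 160
Round 4 — N20 snaps.
  N20 sheds 415 kN: no online neighbours, lost.
No further breaks.

N1, N14, N19, N20, N23, N7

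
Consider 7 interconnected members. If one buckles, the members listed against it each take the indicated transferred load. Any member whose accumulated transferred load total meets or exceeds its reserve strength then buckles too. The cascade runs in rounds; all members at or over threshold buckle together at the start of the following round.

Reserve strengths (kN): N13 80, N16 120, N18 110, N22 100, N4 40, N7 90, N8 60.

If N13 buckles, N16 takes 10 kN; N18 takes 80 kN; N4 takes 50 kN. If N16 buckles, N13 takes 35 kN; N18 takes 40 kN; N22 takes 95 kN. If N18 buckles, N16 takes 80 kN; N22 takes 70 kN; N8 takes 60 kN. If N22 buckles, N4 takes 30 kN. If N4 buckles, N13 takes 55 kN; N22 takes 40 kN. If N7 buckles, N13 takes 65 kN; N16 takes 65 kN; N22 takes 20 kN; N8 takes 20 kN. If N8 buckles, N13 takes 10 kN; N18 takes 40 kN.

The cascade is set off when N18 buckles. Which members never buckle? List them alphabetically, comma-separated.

N13, N16, N22, N4, N7

Round 1 — N18 buckles (initial).
  N16: +80 → 80 < 120
  N22: +70 → 70 < 100
  N8: +60 → 60 ≥ 60
Round 2 — N8 buckles.
  N13: +10 → 10 < 80
No further bucklings.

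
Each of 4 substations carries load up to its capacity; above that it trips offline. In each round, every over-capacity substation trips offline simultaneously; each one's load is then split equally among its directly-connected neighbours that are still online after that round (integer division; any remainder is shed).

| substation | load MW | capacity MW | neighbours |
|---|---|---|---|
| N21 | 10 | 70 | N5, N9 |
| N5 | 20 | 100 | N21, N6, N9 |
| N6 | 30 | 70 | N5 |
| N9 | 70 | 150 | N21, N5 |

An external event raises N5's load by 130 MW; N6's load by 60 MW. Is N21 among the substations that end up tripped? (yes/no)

yes

Round 1 — N5 at 150 > 100; N6 at 90 > 70. N5, N6 trip offline.
  N5 sheds 150 MW to N21, N9: 75 each.
    N21: 10+75 = 85 > 70
    N9: 70+75 = 145 ≤ 150
  N6 sheds 90 MW: no online neighbours, lost.
Round 2 — N21 trips offline.
  N21 sheds 85 MW to N9: 85 each.
    N9: 145+85 = 230 > 150
Round 3 — N9 trips offline.
  N9 sheds 230 MW: no online neighbours, lost.
No further trips.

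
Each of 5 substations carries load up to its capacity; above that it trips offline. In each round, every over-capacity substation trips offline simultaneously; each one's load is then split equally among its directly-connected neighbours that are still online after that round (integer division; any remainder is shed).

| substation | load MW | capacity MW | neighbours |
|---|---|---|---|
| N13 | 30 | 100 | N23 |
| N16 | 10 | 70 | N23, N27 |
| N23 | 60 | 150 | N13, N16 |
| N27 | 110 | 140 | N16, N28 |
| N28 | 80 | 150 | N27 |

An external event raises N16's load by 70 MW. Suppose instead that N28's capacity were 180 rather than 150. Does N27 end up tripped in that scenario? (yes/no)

yes

With N28's capacity at 180:
Round 1 — N16 at 80 > 70. N16 trips offline.
  N16 sheds 80 MW to N23, N27: 40 each.
    N23: 60+40 = 100 ≤ 150
    N27: 110+40 = 150 > 140
Round 2 — N27 trips offline.
  N27 sheds 150 MW to N28: 150 each.
    N28: 80+150 = 230 > 180
Round 3 — N28 trips offline.
  N28 sheds 230 MW: no online neighbours, lost.
No further trips.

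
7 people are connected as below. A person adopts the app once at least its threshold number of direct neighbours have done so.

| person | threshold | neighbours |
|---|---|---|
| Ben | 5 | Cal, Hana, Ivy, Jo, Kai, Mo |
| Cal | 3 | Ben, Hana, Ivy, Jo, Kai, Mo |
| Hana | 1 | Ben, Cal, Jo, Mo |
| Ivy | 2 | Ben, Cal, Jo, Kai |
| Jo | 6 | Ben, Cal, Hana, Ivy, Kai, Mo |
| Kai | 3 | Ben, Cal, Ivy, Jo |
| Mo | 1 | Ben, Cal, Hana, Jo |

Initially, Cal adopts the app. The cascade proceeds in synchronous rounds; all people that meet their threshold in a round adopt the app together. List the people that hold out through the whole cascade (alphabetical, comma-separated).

Round 1 — Cal adopts the app (initial).
Round 2 — checking thresholds:
  Ben: 1 of 6 neighbours < 5, holds.
  Hana: 1 of 4 neighbours ≥ 1, adopts the app.
  Ivy: 1 of 4 neighbours < 2, holds.
  Jo: 1 of 6 neighbours < 6, holds.
  Kai: 1 of 4 neighbours < 3, holds.
  Mo: 1 of 4 neighbours ≥ 1, adopts the app.
Round 3 — no new adoptions; cascade stops.

Ben, Ivy, Jo, Kai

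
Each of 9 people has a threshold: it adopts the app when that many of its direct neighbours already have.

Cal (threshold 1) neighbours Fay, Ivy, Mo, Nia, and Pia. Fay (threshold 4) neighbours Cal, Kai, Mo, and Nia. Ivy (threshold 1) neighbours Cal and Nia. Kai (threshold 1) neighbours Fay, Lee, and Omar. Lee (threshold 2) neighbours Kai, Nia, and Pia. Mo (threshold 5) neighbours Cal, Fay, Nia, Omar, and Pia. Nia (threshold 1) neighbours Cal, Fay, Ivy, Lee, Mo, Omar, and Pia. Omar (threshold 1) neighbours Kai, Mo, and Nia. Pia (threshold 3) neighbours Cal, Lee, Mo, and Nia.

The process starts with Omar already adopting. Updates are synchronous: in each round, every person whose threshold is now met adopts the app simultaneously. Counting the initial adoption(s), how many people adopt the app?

7

Round 1 — Omar adopts the app (initial).
Round 2 — checking thresholds:
  Kai: 1 of 3 neighbours ≥ 1, adopts the app.
  Mo: 1 of 5 neighbours < 5, below threshold.
  Nia: 1 of 7 neighbours ≥ 1, adopts the app.
Round 3 — checking thresholds:
  Cal: 1 of 5 neighbours ≥ 1, adopts the app.
  Fay: 2 of 4 neighbours < 4, below threshold.
  Ivy: 1 of 2 neighbours ≥ 1, adopts the app.
  Lee: 2 of 3 neighbours ≥ 2, adopts the app.
  Mo: 2 of 5 neighbours < 5, below threshold.
  Pia: 1 of 4 neighbours < 3, below threshold.
Round 4 — checking thresholds:
  Fay: 3 of 4 neighbours < 4, below threshold.
  Mo: 3 of 5 neighbours < 5, below threshold.
  Pia: 3 of 4 neighbours ≥ 3, adopts the app.
Round 5 — no new adoptions; cascade stops.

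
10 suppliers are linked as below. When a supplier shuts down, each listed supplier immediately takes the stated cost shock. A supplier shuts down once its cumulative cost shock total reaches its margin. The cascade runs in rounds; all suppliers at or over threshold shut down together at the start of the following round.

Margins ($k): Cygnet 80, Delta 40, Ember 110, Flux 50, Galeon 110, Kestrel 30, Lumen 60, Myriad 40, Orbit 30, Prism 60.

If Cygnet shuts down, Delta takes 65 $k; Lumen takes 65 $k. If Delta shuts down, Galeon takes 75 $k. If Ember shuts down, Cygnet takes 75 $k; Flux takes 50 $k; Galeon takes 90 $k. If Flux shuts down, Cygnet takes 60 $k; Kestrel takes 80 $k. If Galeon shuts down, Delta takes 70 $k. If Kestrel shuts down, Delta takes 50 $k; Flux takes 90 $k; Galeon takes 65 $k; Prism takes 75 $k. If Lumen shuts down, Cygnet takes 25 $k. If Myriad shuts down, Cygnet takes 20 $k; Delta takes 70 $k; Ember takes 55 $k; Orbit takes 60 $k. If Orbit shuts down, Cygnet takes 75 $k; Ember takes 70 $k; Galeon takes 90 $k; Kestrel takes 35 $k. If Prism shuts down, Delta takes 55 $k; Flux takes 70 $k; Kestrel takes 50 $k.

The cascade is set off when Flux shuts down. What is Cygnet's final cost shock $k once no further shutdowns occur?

60

Round 1 — Flux shuts down (initial).
  Cygnet: +60 → 60 < 80
  Kestrel: +80 → 80 ≥ 30
Round 2 — Kestrel shuts down.
  Delta: +50 → 50 ≥ 40
  Galeon: +65 → 65 < 110
  Prism: +75 → 75 ≥ 60
Round 3 — Delta, Prism shut down.
  Galeon: +75 → 140 ≥ 110
Round 4 — Galeon shuts down.
No further shutdowns.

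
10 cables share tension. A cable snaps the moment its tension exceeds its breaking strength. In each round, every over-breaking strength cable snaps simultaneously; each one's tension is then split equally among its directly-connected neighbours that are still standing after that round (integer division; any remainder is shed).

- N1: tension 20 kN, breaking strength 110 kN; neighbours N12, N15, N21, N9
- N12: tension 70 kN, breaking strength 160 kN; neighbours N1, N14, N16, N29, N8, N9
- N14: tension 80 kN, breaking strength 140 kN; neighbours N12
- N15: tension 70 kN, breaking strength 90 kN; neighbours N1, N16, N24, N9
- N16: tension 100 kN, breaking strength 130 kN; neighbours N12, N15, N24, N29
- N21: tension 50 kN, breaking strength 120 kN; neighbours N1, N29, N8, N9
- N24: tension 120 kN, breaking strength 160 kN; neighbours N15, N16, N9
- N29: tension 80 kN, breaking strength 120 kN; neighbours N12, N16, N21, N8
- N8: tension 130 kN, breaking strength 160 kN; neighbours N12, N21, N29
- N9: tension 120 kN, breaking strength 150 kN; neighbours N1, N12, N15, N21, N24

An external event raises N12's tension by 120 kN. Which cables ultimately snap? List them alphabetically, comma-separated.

N1, N12, N15, N16, N21, N24, N29, N8, N9

Round 1 — N12 at 190 > 160. N12 snaps.
  N12 sheds 190 kN to N1, N14, N16, N29, N8, N9: 31 each (4 lost).
    N1: 20+31 = 51 ≤ 110
    N14: 80+31 = 111 ≤ 140
    N16: 100+31 = 131 > 130
    N29: 80+31 = 111 ≤ 120
    N8: 130+31 = 161 > 160
    N9: 120+31 = 151 > 150
Round 2 — N16, N8, N9 snap.
  N16 sheds 131 kN to N15, N24, N29: 43 each (2 lost).
    N15: 70+43 = 113 > 90
    N24: 120+43 = 163 > 160
    N29: 111+43 = 154 > 120
  N8 sheds 161 kN to N21, N29: 80 each (1 lost).
    N21: 50+80 = 130 > 120
    N29: 154+80 = 234 > 120
  N9 sheds 151 kN to N1, N15, N21, N24: 37 each (3 lost).
    N1: 51+37 = 88 ≤ 110
    N15: 113+37 = 150 > 90
    N21: 130+37 = 167 > 120
    N24: 163+37 = 200 > 160
Round 3 — N15, N21, N24, N29 snap.
  N15 sheds 150 kN to N1: 150 each.
    N1: 88+150 = 238 > 110
  N21 sheds 167 kN to N1: 167 each.
    N1: 238+167 = 405 > 110
  N24 sheds 200 kN: no online neighbours, lost.
  N29 sheds 234 kN: no online neighbours, lost.
Round 4 — N1 snaps.
  N1 sheds 405 kN: no online neighbours, lost.
No further breaks.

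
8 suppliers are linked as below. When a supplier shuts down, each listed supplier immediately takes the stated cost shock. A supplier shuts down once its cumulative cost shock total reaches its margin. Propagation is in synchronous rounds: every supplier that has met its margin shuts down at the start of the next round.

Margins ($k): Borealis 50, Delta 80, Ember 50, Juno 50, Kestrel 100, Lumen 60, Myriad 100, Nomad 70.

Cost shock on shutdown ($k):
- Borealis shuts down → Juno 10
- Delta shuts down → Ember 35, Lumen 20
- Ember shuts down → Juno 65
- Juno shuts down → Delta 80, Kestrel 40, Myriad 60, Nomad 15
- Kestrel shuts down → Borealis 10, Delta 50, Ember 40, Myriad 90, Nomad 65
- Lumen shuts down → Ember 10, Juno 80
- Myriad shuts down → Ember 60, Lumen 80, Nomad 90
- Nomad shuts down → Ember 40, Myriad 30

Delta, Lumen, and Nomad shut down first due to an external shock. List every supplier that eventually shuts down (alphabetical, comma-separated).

Round 1 — Delta, Lumen, Nomad shut down (initial).
  Ember: +35+10+40 → 85 ≥ 50
  Juno: +80 → 80 ≥ 50
  Myriad: +30 → 30 < 100
Round 2 — Ember, Juno shut down.
  Kestrel: +40 → 40 < 100
  Myriad: +60 → 90 < 100
No further shutdowns.

Delta, Ember, Juno, Lumen, Nomad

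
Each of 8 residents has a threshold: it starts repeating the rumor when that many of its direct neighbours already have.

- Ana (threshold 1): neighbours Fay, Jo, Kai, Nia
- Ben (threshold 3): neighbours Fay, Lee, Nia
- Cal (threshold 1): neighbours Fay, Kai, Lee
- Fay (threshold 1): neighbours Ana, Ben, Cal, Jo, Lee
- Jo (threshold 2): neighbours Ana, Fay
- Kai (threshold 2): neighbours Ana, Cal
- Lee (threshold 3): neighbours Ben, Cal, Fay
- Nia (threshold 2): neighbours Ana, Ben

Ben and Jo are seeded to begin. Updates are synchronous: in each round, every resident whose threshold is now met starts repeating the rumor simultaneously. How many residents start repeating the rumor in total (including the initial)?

8

Round 1 — Ben, Jo start repeating the rumor (initial).
Round 2 — checking thresholds:
  Ana: 1 of 4 neighbours ≥ 1, starts repeating the rumor.
  Fay: 2 of 5 neighbours ≥ 1, starts repeating the rumor.
  Lee: 1 of 3 neighbours < 3, holds.
  Nia: 1 of 2 neighbours < 2, holds.
Round 3 — checking thresholds:
  Cal: 1 of 3 neighbours ≥ 1, starts repeating the rumor.
  Kai: 1 of 2 neighbours < 2, holds.
  Lee: 2 of 3 neighbours < 3, holds.
  Nia: 2 of 2 neighbours ≥ 2, starts repeating the rumor.
Round 4 — checking thresholds:
  Kai: 2 of 2 neighbours ≥ 2, starts repeating the rumor.
  Lee: 3 of 3 neighbours ≥ 3, starts repeating the rumor.
Round 5 — no new spreads; cascade stops.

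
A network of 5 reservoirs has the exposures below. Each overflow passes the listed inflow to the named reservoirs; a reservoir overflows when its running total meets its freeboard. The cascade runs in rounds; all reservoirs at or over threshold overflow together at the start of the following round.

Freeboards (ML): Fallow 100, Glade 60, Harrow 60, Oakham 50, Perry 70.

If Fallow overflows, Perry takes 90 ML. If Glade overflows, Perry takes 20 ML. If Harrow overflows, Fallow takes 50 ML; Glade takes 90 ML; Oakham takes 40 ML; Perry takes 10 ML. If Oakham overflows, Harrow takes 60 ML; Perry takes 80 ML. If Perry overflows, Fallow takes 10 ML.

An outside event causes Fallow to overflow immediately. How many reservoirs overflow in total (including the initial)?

2

Round 1 — Fallow overflows (initial).
  Perry: +90 → 90 ≥ 70
Round 2 — Perry overflows.
No further overflows.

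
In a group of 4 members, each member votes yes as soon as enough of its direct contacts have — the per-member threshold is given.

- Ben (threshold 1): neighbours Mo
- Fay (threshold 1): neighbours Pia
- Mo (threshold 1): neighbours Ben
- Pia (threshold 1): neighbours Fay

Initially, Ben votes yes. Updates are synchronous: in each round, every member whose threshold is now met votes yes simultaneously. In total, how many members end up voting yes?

Round 1 — Ben votes yes (initial).
Round 2 — checking thresholds:
  Mo: 1 of 1 neighbours ≥ 1, votes yes.
Round 3 — no new yes votes; cascade stops.

2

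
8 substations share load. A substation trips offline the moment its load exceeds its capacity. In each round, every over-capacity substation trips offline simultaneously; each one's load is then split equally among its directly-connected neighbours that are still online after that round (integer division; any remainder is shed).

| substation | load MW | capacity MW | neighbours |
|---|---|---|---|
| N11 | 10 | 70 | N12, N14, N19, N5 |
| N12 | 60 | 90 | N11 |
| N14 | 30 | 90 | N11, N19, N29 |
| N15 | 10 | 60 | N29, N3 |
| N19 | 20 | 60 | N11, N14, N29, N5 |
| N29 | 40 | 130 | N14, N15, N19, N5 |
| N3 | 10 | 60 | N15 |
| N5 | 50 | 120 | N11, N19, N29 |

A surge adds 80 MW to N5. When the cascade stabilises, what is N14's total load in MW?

88

Round 1 — N5 at 130 > 120. N5 trips offline.
  N5 sheds 130 MW to N11, N19, N29: 43 each (1 lost).
    N11: 10+43 = 53 ≤ 70
    N19: 20+43 = 63 > 60
    N29: 40+43 = 83 ≤ 130
Round 2 — N19 trips offline.
  N19 sheds 63 MW to N11, N14, N29: 21 each.
    N11: 53+21 = 74 > 70
    N14: 30+21 = 51 ≤ 90
    N29: 83+21 = 104 ≤ 130
Round 3 — N11 trips offline.
  N11 sheds 74 MW to N12, N14: 37 each.
    N12: 60+37 = 97 > 90
    N14: 51+37 = 88 ≤ 90
Round 4 — N12 trips offline.
  N12 sheds 97 MW: no online neighbours, lost.
No further trips.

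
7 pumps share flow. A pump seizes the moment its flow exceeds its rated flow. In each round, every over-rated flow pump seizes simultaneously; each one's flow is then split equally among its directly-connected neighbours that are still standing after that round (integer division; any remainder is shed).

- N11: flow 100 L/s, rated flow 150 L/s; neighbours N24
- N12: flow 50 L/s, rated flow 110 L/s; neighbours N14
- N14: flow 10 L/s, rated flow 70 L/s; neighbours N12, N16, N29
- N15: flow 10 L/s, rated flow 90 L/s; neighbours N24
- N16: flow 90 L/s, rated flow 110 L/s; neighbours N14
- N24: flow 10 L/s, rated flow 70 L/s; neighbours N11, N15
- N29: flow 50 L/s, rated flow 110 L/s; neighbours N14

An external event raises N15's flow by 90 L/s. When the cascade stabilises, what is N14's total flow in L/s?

10

Round 1 — N15 at 100 > 90. N15 seizes.
  N15 sheds 100 L/s to N24: 100 each.
    N24: 10+100 = 110 > 70
Round 2 — N24 seizes.
  N24 sheds 110 L/s to N11: 110 each.
    N11: 100+110 = 210 > 150
Round 3 — N11 seizes.
  N11 sheds 210 L/s: no online neighbours, lost.
No further seizures.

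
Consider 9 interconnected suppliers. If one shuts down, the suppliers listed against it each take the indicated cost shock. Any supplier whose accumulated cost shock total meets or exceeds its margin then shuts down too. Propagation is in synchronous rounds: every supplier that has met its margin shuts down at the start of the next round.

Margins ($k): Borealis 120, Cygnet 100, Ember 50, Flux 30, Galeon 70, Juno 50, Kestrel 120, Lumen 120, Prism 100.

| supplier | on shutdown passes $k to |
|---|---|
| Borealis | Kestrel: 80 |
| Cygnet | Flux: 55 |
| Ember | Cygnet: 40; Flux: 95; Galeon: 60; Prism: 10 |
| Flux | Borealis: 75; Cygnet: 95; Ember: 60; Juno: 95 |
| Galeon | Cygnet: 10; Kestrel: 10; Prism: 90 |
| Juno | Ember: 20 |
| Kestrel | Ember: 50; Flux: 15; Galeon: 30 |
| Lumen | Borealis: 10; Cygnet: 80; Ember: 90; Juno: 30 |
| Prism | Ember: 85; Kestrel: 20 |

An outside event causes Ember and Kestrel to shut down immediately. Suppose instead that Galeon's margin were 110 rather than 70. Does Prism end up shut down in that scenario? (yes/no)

With Galeon's margin at 110:
Round 1 — Ember, Kestrel shut down (initial).
  Cygnet: +40 → 40 < 100
  Flux: +95+15 → 110 ≥ 30
  Galeon: +60+30 → 90 < 110
  Prism: +10 → 10 < 100
Round 2 — Flux shuts down.
  Borealis: +75 → 75 < 120
  Cygnet: +95 → 135 ≥ 100
  Juno: +95 → 95 ≥ 50
Round 3 — Cygnet, Juno shut down.
No further shutdowns.

no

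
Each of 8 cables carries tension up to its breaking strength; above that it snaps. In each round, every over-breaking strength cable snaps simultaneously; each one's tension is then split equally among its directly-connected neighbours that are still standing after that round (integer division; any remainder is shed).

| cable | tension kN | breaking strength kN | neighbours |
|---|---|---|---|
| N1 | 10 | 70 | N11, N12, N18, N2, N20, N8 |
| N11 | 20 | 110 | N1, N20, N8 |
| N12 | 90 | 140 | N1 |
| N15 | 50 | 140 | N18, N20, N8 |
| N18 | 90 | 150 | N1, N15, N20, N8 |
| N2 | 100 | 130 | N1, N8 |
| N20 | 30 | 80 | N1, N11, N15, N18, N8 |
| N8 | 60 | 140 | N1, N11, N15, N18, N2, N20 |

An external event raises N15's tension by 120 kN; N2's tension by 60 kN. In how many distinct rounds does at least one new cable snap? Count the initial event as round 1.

Round 1 — N15 at 170 > 140; N2 at 160 > 130. N15, N2 snap.
  N15 sheds 170 kN to N18, N20, N8: 56 each (2 lost).
    N18: 90+56 = 146 ≤ 150
    N20: 30+56 = 86 > 80
    N8: 60+56 = 116 ≤ 140
  N2 sheds 160 kN to N1, N8: 80 each.
    N1: 10+80 = 90 > 70
    N8: 116+80 = 196 > 140
Round 2 — N1, N20, N8 snap.
  N1 sheds 90 kN to N11, N12, N18: 30 each.
    N11: 20+30 = 50 ≤ 110
    N12: 90+30 = 120 ≤ 140
    N18: 146+30 = 176 > 150
  N20 sheds 86 kN to N11, N18: 43 each.
    N11: 50+43 = 93 ≤ 110
    N18: 176+43 = 219 > 150
  N8 sheds 196 kN to N11, N18: 98 each.
    N11: 93+98 = 191 > 110
    N18: 219+98 = 317 > 150
Round 3 — N11, N18 snap.
  N11 sheds 191 kN: no online neighbours, lost.
  N18 sheds 317 kN: no online neighbours, lost.
No further breaks.

3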